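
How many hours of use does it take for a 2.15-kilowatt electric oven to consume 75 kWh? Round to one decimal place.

34.9 h

Hours = 75 kWh ÷ 2.15 kW = 34.9 h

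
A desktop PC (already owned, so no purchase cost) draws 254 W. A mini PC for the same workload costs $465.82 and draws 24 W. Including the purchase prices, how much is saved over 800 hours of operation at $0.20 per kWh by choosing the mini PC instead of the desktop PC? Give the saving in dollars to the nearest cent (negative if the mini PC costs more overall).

-$429.02

desktop PC: $0.00 + (254/1000) kW × 800 h × $0.20 = $0.00 + $40.64 = $40.64
mini PC: $465.82 + (24/1000) kW × 800 h × $0.20 = $465.82 + $3.84 = $469.66
Saving = $40.64 − $469.66 = −$429.02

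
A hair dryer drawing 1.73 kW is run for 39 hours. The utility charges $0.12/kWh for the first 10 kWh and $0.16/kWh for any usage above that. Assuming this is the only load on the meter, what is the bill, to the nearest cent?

Energy = 1.73 kW × 39 h = 67.47 kWh
Tier 1 (0–10 kWh): 10 × $0.12 = $1.2
Above 10 kWh: 57.47 × $0.16 = $9.1952
Bill = $10.40

$10.40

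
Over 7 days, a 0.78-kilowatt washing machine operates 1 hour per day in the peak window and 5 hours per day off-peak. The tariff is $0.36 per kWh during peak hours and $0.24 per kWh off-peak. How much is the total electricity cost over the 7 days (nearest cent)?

Peak energy = 0.78 kW × 1 h × 7 = 5.46 kWh
Off-peak energy = 0.78 kW × 5 h × 7 = 27.3 kWh
Cost = 5.46 × $0.36 + 27.3 × $0.24 = $1.9656 + $6.552 = $8.52

$8.52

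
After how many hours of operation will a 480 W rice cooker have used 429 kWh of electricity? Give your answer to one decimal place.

893.8 h

Hours = 429 kWh ÷ 0.48 kW = 893.8 h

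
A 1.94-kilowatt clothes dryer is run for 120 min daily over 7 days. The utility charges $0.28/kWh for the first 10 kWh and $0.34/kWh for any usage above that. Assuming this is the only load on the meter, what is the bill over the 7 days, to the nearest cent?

$8.63

Runtime = 120 min × 7 = 840 min = 14 h
Energy = 1.94 kW × 14 h = 27.16 kWh
Tier 1 (0–10 kWh): 10 × $0.28 = $2.8
Above 10 kWh: 17.16 × $0.34 = $5.8344
Bill = $8.63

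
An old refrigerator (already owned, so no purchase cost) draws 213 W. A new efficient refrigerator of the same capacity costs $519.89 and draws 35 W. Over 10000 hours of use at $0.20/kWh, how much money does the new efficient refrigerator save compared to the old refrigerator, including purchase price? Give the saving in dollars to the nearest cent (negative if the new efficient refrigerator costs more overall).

old refrigerator: $0.00 + (213/1000) kW × 10000 h × $0.20 = $0.00 + $426 = $426
new efficient refrigerator: $519.89 + (35/1000) kW × 10000 h × $0.20 = $519.89 + $70 = $589.89
Saving = $426 − $589.89 = −$163.89

-$163.89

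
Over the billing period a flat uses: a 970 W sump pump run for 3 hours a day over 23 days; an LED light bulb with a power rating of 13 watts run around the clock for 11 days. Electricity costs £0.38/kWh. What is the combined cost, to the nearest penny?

sump pump: Runtime = 3 h/day × 23 days = 69 h
sump pump: 0.97 kW × 69 h = 66.93 kWh
LED light bulb: Runtime = 24 h × 11 = 264 h
LED light bulb: 0.013 kW × 264 h = 3.432 kWh
Total energy = 70.362 kWh
Cost = 70.362 × £0.38 = £26.74

£26.74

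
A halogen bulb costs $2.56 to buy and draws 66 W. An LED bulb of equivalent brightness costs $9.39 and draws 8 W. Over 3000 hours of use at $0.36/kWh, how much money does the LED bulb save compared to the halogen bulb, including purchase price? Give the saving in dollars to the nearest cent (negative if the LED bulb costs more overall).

halogen bulb: $2.56 + (66/1000) kW × 3000 h × $0.36 = $2.56 + $71.28 = $73.84
LED bulb: $9.39 + (8/1000) kW × 3000 h × $0.36 = $9.39 + $8.64 = $18.03
Saving = $73.84 − $18.03 = $55.81

$55.81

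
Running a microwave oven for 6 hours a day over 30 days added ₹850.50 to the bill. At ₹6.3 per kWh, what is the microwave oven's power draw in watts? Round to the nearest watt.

Energy = ₹850.50 ÷ ₹6.3/kWh = 135 kWh
Runtime = 6 h/day × 30 days = 180 h
Power = 135 kWh ÷ 180 h = 0.75 kW = 750 W

750 W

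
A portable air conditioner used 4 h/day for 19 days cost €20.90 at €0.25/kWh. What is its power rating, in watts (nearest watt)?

1100 W

Energy = €20.90 ÷ €0.25/kWh = 83.6 kWh
Runtime = 4 h/day × 19 days = 76 h
Power = 83.6 kWh ÷ 76 h = 1.1 kW = 1100 W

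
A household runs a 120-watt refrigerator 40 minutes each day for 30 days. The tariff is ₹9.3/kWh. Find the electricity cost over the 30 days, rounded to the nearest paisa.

Runtime = 40 min × 30 = 1200 min = 20 h
Energy = 0.12 kW × 20 h = 2.4 kWh
Cost = 2.4 kWh × ₹9.3/kWh = ₹22.32

₹22.32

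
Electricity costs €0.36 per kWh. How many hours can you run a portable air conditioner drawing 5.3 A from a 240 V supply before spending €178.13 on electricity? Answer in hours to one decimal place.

389.0 h

Power = 5.3 A × 240 V = 1272 W = 1.272 kW
Energy available = €178.13 ÷ €0.36/kWh = 494.8056 kWh
Hours = 494.8056 kWh ÷ 1.272 kW = 389.0 h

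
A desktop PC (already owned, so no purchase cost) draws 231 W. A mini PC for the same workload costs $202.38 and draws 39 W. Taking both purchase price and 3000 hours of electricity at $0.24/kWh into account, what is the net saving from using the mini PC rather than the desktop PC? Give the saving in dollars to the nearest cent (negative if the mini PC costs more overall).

desktop PC: $0.00 + (231/1000) kW × 3000 h × $0.24 = $0.00 + $166.32 = $166.32
mini PC: $202.38 + (39/1000) kW × 3000 h × $0.24 = $202.38 + $28.08 = $230.46
Saving = $166.32 − $230.46 = −$64.14

-$64.14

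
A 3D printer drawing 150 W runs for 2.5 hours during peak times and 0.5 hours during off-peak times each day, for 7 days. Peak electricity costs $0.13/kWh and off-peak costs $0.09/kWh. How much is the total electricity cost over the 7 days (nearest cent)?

$0.39

Peak energy = 0.15 kW × 2.5 h × 7 = 2.625 kWh
Off-peak energy = 0.15 kW × 0.5 h × 7 = 0.525 kWh
Cost = 2.625 × $0.13 + 0.525 × $0.09 = $0.34125 + $0.04725 = $0.39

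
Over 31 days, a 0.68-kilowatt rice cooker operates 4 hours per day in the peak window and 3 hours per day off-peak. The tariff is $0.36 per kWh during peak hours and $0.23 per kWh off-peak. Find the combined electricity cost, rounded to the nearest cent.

Peak energy = 0.68 kW × 4 h × 31 = 84.32 kWh
Off-peak energy = 0.68 kW × 3 h × 31 = 63.24 kWh
Cost = 84.32 × $0.36 + 63.24 × $0.23 = $30.3552 + $14.5452 = $44.90

$44.90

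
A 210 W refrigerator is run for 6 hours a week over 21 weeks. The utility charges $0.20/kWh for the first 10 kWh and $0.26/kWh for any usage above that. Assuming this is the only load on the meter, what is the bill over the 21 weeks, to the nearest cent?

Runtime = 6 h/week × 21 weeks = 126 h
Energy = 0.21 kW × 126 h = 26.46 kWh
Tier 1 (0–10 kWh): 10 × $0.20 = $2
Above 10 kWh: 16.46 × $0.26 = $4.2796
Bill = $6.28

$6.28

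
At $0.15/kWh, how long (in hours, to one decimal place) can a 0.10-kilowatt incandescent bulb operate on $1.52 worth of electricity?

101.3 h

Energy available = $1.52 ÷ $0.15/kWh = 10.1333 kWh
Hours = 10.1333 kWh ÷ 0.1 kW = 101.3 h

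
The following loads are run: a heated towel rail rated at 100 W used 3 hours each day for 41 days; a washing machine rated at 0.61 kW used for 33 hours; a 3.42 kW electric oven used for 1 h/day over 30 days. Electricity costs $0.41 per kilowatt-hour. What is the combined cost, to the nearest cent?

heated towel rail: Runtime = 3 h/day × 41 days = 123 h
heated towel rail: 0.1 kW × 123 h = 12.3 kWh
washing machine: 0.61 kW × 33 h = 20.13 kWh
electric oven: Runtime = 1 h/day × 30 days = 30 h
electric oven: 3.42 kW × 30 h = 102.6 kWh
Total energy = 135.03 kWh
Cost = 135.03 × $0.41 = $55.36

$55.36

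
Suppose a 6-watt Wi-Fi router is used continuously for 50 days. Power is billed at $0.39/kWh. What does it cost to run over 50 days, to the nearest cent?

$2.81

Runtime = 24 h × 50 = 1200 h
Energy = 0.006 kW × 1200 h = 7.2 kWh
Cost = 7.2 kWh × $0.39/kWh = $2.81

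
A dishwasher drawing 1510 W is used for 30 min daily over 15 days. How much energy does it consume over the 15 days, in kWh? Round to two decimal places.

Runtime = 30 min × 15 = 450 min = 7.5 h
Energy = 1.51 kW × 7.5 h = 11.325 kWh ≈ 11.33 kWh

11.33 kWh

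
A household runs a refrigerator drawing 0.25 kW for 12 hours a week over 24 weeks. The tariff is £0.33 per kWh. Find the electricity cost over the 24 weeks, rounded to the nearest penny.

£23.76

Runtime = 12 h/week × 24 weeks = 288 h
Energy = 0.25 kW × 288 h = 72 kWh
Cost = 72 kWh × £0.33/kWh = £23.76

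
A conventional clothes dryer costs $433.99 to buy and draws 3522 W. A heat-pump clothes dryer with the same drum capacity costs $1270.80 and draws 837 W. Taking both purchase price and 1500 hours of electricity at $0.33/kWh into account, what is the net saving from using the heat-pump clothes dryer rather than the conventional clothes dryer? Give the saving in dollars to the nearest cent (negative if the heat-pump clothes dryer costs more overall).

$492.27

conventional clothes dryer: $433.99 + (3522/1000) kW × 1500 h × $0.33 = $433.99 + $1743.39 = $2177.38
heat-pump clothes dryer: $1270.80 + (837/1000) kW × 1500 h × $0.33 = $1270.80 + $414.315 = $1685.115
Saving = $2177.38 − $1685.115 = $492.265 → $492.27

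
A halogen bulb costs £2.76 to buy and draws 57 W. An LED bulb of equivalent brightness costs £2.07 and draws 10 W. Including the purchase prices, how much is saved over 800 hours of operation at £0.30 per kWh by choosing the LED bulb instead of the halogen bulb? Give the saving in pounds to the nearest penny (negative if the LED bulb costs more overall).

£11.97

halogen bulb: £2.76 + (57/1000) kW × 800 h × £0.30 = £2.76 + £13.68 = £16.44
LED bulb: £2.07 + (10/1000) kW × 800 h × £0.30 = £2.07 + £2.4 = £4.47
Saving = £16.44 − £4.47 = £11.97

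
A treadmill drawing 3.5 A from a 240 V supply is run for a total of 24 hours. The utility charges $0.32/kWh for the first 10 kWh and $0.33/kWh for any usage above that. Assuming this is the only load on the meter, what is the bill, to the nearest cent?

$6.55

Power = 3.5 A × 240 V = 840 W = 0.84 kW
Energy = 0.84 kW × 24 h = 20.16 kWh
Tier 1 (0–10 kWh): 10 × $0.32 = $3.2
Above 10 kWh: 10.16 × $0.33 = $3.3528
Bill = $6.55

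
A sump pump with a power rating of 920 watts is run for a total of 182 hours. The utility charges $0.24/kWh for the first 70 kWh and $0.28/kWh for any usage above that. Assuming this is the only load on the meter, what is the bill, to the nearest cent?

Energy = 0.92 kW × 182 h = 167.44 kWh
Tier 1 (0–70 kWh): 70 × $0.24 = $16.8
Above 70 kWh: 97.44 × $0.28 = $27.2832
Bill = $44.08

$44.08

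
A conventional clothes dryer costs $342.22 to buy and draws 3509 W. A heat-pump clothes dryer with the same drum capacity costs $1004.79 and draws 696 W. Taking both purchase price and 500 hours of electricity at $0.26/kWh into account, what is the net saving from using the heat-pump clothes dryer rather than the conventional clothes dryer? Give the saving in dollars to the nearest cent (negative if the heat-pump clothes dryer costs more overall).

conventional clothes dryer: $342.22 + (3509/1000) kW × 500 h × $0.26 = $342.22 + $456.17 = $798.39
heat-pump clothes dryer: $1004.79 + (696/1000) kW × 500 h × $0.26 = $1004.79 + $90.48 = $1095.27
Saving = $798.39 − $1095.27 = −$296.88

-$296.88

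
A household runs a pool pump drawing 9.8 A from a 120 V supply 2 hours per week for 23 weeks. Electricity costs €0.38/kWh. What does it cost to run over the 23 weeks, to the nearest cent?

Power = 9.8 A × 120 V = 1176 W = 1.176 kW
Runtime = 2 h/week × 23 weeks = 46 h
Energy = 1.176 kW × 46 h = 54.096 kWh
Cost = 54.096 kWh × €0.38/kWh = €20.56

€20.56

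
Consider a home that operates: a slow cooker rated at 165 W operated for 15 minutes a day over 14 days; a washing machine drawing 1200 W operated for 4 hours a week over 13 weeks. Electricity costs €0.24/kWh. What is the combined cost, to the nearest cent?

slow cooker: Runtime = 15 min × 14 = 210 min = 3.5 h
slow cooker: 0.165 kW × 3.5 h = 0.5775 kWh
washing machine: Runtime = 4 h/week × 13 weeks = 52 h
washing machine: 1.2 kW × 52 h = 62.4 kWh
Total energy = 62.9775 kWh
Cost = 62.9775 × €0.24 = €15.11

€15.11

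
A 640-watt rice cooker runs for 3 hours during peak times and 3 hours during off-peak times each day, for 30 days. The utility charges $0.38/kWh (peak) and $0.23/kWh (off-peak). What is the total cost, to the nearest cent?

$35.14

Peak energy = 0.64 kW × 3 h × 30 = 57.6 kWh
Off-peak energy = 0.64 kW × 3 h × 30 = 57.6 kWh
Cost = 57.6 × $0.38 + 57.6 × $0.23 = $21.888 + $13.248 = $35.14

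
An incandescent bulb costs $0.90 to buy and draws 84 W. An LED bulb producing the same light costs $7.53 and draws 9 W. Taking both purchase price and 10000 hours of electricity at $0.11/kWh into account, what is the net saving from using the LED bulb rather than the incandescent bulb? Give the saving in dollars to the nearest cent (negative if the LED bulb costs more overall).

incandescent bulb: $0.90 + (84/1000) kW × 10000 h × $0.11 = $0.90 + $92.4 = $93.3
LED bulb: $7.53 + (9/1000) kW × 10000 h × $0.11 = $7.53 + $9.9 = $17.43
Saving = $93.3 − $17.43 = $75.87

$75.87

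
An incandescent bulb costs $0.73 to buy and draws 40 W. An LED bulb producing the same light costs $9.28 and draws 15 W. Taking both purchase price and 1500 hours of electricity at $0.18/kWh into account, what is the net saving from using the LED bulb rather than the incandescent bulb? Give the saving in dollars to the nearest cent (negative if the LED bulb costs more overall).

-$1.80

incandescent bulb: $0.73 + (40/1000) kW × 1500 h × $0.18 = $0.73 + $10.8 = $11.53
LED bulb: $9.28 + (15/1000) kW × 1500 h × $0.18 = $9.28 + $4.05 = $13.33
Saving = $11.53 − $13.33 = −$1.8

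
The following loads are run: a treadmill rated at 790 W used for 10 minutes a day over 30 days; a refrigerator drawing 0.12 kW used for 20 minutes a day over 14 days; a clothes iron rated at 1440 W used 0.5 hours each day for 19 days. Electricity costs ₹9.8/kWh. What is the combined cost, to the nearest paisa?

₹178.26

treadmill: Runtime = 10 min × 30 = 300 min = 5 h
treadmill: 0.79 kW × 5 h = 3.95 kWh
refrigerator: Runtime = 20 min × 14 = 280 min = 4.666666… h
refrigerator: 0.12 kW × 4.666666… h = 0.56 kWh
clothes iron: Runtime = 0.5 h/day × 19 days = 9.5 h
clothes iron: 1.44 kW × 9.5 h = 13.68 kWh
Total energy = 18.19 kWh
Cost = 18.19 × ₹9.8 = ₹178.26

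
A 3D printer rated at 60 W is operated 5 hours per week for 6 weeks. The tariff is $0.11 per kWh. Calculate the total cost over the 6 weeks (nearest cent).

$0.20

Runtime = 5 h/week × 6 weeks = 30 h
Energy = 0.06 kW × 30 h = 1.8 kWh
Cost = 1.8 kWh × $0.11/kWh = $0.20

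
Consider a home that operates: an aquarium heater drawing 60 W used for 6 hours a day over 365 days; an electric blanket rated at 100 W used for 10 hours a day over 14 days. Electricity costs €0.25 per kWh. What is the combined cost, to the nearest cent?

€36.35

aquarium heater: Runtime = 6 h/day × 365 days = 2190 h
aquarium heater: 0.06 kW × 2190 h = 131.4 kWh
electric blanket: Runtime = 10 h/day × 14 days = 140 h
electric blanket: 0.1 kW × 140 h = 14 kWh
Total energy = 145.4 kWh
Cost = 145.4 × €0.25 = €36.35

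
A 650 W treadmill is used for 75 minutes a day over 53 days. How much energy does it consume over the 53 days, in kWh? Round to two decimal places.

43.06 kWh

Runtime = 75 min × 53 = 3975 min = 66.25 h
Energy = 0.65 kW × 66.25 h = 43.0625 kWh ≈ 43.06 kWh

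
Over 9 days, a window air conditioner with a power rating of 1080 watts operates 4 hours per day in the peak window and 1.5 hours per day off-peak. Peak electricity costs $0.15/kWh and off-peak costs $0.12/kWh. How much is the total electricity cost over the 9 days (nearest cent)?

Peak energy = 1.08 kW × 4 h × 9 = 38.88 kWh
Off-peak energy = 1.08 kW × 1.5 h × 9 = 14.58 kWh
Cost = 38.88 × $0.15 + 14.58 × $0.12 = $5.832 + $1.7496 = $7.58

$7.58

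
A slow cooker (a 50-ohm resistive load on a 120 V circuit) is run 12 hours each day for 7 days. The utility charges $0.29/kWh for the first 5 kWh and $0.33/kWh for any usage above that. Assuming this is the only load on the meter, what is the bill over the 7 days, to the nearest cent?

$7.78

Power = V²/R = 120²/50 = 288 W = 0.288 kW
Runtime = 12 h/day × 7 days = 84 h
Energy = 0.288 kW × 84 h = 24.192 kWh
Tier 1 (0–5 kWh): 5 × $0.29 = $1.45
Above 5 kWh: 19.192 × $0.33 = $6.33336
Bill = $7.78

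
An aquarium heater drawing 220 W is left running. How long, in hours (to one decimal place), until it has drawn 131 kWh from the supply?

Hours = 131 kWh ÷ 0.22 kW = 595.5 h

595.5 h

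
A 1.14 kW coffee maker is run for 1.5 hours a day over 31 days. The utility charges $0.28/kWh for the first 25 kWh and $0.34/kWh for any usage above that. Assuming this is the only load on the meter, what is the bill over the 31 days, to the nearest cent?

Runtime = 1.5 h/day × 31 days = 46.5 h
Energy = 1.14 kW × 46.5 h = 53.01 kWh
Tier 1 (0–25 kWh): 25 × $0.28 = $7
Above 25 kWh: 28.01 × $0.34 = $9.5234
Bill = $16.52

$16.52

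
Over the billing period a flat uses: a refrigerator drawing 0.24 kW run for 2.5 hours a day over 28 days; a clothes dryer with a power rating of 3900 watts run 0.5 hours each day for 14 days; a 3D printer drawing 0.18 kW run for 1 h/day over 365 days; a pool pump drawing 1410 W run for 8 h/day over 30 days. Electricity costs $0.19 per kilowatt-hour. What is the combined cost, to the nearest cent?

refrigerator: Runtime = 2.5 h/day × 28 days = 70 h
refrigerator: 0.24 kW × 70 h = 16.8 kWh
clothes dryer: Runtime = 0.5 h/day × 14 days = 7 h
clothes dryer: 3.9 kW × 7 h = 27.3 kWh
3D printer: Runtime = 1 h/day × 365 days = 365 h
3D printer: 0.18 kW × 365 h = 65.7 kWh
pool pump: Runtime = 8 h/day × 30 days = 240 h
pool pump: 1.41 kW × 240 h = 338.4 kWh
Total energy = 448.2 kWh
Cost = 448.2 × $0.19 = $85.16

$85.16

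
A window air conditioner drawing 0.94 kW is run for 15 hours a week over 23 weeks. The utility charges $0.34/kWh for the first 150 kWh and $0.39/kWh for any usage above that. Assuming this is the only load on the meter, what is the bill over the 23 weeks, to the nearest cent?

$118.98

Runtime = 15 h/week × 23 weeks = 345 h
Energy = 0.94 kW × 345 h = 324.3 kWh
Tier 1 (0–150 kWh): 150 × $0.34 = $51
Above 150 kWh: 174.3 × $0.39 = $67.977
Bill = $118.98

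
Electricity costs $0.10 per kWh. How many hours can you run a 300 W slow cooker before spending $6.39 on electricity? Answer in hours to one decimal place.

213.0 h

Energy available = $6.39 ÷ $0.10/kWh = 63.9 kWh
Hours = 63.9 kWh ÷ 0.3 kW = 213.0 h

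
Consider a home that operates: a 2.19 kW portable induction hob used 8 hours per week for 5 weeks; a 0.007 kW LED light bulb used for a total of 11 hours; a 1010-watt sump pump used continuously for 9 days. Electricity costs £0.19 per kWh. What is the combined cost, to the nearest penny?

portable induction hob: Runtime = 8 h/week × 5 weeks = 40 h
portable induction hob: 2.19 kW × 40 h = 87.6 kWh
LED light bulb: 0.007 kW × 11 h = 0.077 kWh
sump pump: Runtime = 24 h × 9 = 216 h
sump pump: 1.01 kW × 216 h = 218.16 kWh
Total energy = 305.837 kWh
Cost = 305.837 × £0.19 = £58.11

£58.11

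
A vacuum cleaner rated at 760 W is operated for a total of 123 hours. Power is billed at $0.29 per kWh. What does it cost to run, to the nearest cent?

$27.11

Energy = 0.76 kW × 123 h = 93.48 kWh
Cost = 93.48 kWh × $0.29/kWh = $27.11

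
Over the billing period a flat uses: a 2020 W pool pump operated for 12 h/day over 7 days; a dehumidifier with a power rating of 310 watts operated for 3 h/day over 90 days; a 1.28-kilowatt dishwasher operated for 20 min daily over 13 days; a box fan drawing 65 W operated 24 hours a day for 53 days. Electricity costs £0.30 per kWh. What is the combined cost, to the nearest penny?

pool pump: Runtime = 12 h/day × 7 days = 84 h
pool pump: 2.02 kW × 84 h = 169.68 kWh
dehumidifier: Runtime = 3 h/day × 90 days = 270 h
dehumidifier: 0.31 kW × 270 h = 83.7 kWh
dishwasher: Runtime = 20 min × 13 = 260 min = 4.333333… h
dishwasher: 1.28 kW × 4.333333… h = 5.546666… kWh
box fan: Runtime = 24 h × 53 = 1272 h
box fan: 0.065 kW × 1272 h = 82.68 kWh
Total energy = 341.606666… kWh
Cost = 341.606666… × £0.30 = £102.48

£102.48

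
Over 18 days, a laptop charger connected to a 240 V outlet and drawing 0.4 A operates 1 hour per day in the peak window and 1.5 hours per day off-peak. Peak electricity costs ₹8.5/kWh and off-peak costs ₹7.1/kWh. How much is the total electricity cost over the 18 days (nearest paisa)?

₹33.09

Power = 0.4 A × 240 V = 96 W = 0.096 kW
Peak energy = 0.096 kW × 1 h × 18 = 1.728 kWh
Off-peak energy = 0.096 kW × 1.5 h × 18 = 2.592 kWh
Cost = 1.728 × ₹8.5 + 2.592 × ₹7.1 = ₹14.688 + ₹18.4032 = ₹33.09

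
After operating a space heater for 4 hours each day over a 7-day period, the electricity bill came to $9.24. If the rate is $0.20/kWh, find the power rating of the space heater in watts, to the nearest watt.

1650 W

Energy = $9.24 ÷ $0.20/kWh = 46.2 kWh
Runtime = 4 h/day × 7 days = 28 h
Power = 46.2 kWh ÷ 28 h = 1.65 kW = 1650 W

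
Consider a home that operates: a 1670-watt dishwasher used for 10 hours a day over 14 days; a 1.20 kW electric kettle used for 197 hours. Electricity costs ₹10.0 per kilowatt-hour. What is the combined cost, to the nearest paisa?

₹4702.00

dishwasher: Runtime = 10 h/day × 14 days = 140 h
dishwasher: 1.67 kW × 140 h = 233.8 kWh
electric kettle: 1.2 kW × 197 h = 236.4 kWh
Total energy = 470.2 kWh
Cost = 470.2 × ₹10.0 = ₹4702.00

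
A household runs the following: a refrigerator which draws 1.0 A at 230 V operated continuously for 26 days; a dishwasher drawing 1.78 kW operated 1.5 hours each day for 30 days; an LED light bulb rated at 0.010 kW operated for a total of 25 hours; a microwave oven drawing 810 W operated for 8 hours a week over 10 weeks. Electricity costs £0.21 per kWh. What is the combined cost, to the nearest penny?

£60.62

refrigerator: Power = 1.0 A × 230 V = 230 W = 0.23 kW
refrigerator: Runtime = 24 h × 26 = 624 h
refrigerator: 0.23 kW × 624 h = 143.52 kWh
dishwasher: Runtime = 1.5 h/day × 30 days = 45 h
dishwasher: 1.78 kW × 45 h = 80.1 kWh
LED light bulb: 0.01 kW × 25 h = 0.25 kWh
microwave oven: Runtime = 8 h/week × 10 weeks = 80 h
microwave oven: 0.81 kW × 80 h = 64.8 kWh
Total energy = 288.67 kWh
Cost = 288.67 × £0.21 = £60.62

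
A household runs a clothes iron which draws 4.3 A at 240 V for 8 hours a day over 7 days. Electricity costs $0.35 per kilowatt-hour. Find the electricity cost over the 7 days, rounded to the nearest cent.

$20.23

Power = 4.3 A × 240 V = 1032 W = 1.032 kW
Runtime = 8 h/day × 7 days = 56 h
Energy = 1.032 kW × 56 h = 57.792 kWh
Cost = 57.792 kWh × $0.35/kWh = $20.23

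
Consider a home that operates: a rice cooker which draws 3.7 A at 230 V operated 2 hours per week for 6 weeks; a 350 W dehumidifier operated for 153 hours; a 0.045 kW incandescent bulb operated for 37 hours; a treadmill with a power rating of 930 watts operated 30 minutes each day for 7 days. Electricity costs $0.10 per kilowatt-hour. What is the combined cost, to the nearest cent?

rice cooker: Power = 3.7 A × 230 V = 851 W = 0.851 kW
rice cooker: Runtime = 2 h/week × 6 weeks = 12 h
rice cooker: 0.851 kW × 12 h = 10.212 kWh
dehumidifier: 0.35 kW × 153 h = 53.55 kWh
incandescent bulb: 0.045 kW × 37 h = 1.665 kWh
treadmill: Runtime = 30 min × 7 = 210 min = 3.5 h
treadmill: 0.93 kW × 3.5 h = 3.255 kWh
Total energy = 68.682 kWh
Cost = 68.682 × $0.10 = $6.87

$6.87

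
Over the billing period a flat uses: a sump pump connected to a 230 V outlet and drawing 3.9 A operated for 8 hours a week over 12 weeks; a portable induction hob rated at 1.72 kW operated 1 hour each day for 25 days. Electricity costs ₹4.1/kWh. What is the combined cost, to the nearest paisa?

₹529.36

sump pump: Power = 3.9 A × 230 V = 897 W = 0.897 kW
sump pump: Runtime = 8 h/week × 12 weeks = 96 h
sump pump: 0.897 kW × 96 h = 86.112 kWh
portable induction hob: Runtime = 1 h/day × 25 days = 25 h
portable induction hob: 1.72 kW × 25 h = 43 kWh
Total energy = 129.112 kWh
Cost = 129.112 × ₹4.1 = ₹529.36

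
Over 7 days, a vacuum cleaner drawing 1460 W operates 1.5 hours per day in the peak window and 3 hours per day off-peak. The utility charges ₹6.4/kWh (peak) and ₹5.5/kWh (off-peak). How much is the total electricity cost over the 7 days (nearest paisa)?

₹266.74

Peak energy = 1.46 kW × 1.5 h × 7 = 15.33 kWh
Off-peak energy = 1.46 kW × 3 h × 7 = 30.66 kWh
Cost = 15.33 × ₹6.4 + 30.66 × ₹5.5 = ₹98.112 + ₹168.63 = ₹266.74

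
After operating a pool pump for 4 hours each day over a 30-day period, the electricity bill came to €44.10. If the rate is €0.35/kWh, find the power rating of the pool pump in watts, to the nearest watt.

1050 W

Energy = €44.10 ÷ €0.35/kWh = 126 kWh
Runtime = 4 h/day × 30 days = 120 h
Power = 126 kWh ÷ 120 h = 1.05 kW = 1050 W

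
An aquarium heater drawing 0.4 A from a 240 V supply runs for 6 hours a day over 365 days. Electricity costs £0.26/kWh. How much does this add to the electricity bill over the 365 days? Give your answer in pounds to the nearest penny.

Power = 0.4 A × 240 V = 96 W = 0.096 kW
Runtime = 6 h/day × 365 days = 2190 h
Energy = 0.096 kW × 2190 h = 210.24 kWh
Cost = 210.24 kWh × £0.26/kWh = £54.66

£54.66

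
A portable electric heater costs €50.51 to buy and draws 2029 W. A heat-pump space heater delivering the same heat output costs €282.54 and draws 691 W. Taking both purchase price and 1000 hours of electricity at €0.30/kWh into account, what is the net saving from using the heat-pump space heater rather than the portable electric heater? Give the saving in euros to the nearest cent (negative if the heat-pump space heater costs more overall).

portable electric heater: €50.51 + (2029/1000) kW × 1000 h × €0.30 = €50.51 + €608.7 = €659.21
heat-pump space heater: €282.54 + (691/1000) kW × 1000 h × €0.30 = €282.54 + €207.3 = €489.84
Saving = €659.21 − €489.84 = €169.37

€169.37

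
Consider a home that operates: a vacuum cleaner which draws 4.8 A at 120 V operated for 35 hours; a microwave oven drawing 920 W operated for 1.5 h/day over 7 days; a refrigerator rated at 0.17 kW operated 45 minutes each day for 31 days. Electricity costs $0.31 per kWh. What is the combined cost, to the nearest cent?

vacuum cleaner: Power = 4.8 A × 120 V = 576 W = 0.576 kW
vacuum cleaner: 0.576 kW × 35 h = 20.16 kWh
microwave oven: Runtime = 1.5 h/day × 7 days = 10.5 h
microwave oven: 0.92 kW × 10.5 h = 9.66 kWh
refrigerator: Runtime = 45 min × 31 = 1395 min = 23.25 h
refrigerator: 0.17 kW × 23.25 h = 3.9525 kWh
Total energy = 33.7725 kWh
Cost = 33.7725 × $0.31 = $10.47

$10.47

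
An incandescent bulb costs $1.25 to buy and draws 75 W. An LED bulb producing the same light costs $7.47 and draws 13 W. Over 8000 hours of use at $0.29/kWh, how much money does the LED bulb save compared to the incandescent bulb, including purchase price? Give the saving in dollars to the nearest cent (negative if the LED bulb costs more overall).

incandescent bulb: $1.25 + (75/1000) kW × 8000 h × $0.29 = $1.25 + $174 = $175.25
LED bulb: $7.47 + (13/1000) kW × 8000 h × $0.29 = $7.47 + $30.16 = $37.63
Saving = $175.25 − $37.63 = $137.62

$137.62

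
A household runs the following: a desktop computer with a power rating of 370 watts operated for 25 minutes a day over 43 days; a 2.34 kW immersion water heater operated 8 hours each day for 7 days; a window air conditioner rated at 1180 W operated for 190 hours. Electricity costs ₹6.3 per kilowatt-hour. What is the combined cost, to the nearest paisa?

₹2279.78

desktop computer: Runtime = 25 min × 43 = 1075 min = 17.916666… h
desktop computer: 0.37 kW × 17.916666… h = 6.629166… kWh
immersion water heater: Runtime = 8 h/day × 7 days = 56 h
immersion water heater: 2.34 kW × 56 h = 131.04 kWh
window air conditioner: 1.18 kW × 190 h = 224.2 kWh
Total energy = 361.869166… kWh
Cost = 361.869166… × ₹6.3 = ₹2279.78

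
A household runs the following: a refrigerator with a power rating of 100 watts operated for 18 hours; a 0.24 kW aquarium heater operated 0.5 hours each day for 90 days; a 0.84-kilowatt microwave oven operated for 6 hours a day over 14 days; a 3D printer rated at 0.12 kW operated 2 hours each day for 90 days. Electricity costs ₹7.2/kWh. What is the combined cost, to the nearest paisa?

refrigerator: 0.1 kW × 18 h = 1.8 kWh
aquarium heater: Runtime = 0.5 h/day × 90 days = 45 h
aquarium heater: 0.24 kW × 45 h = 10.8 kWh
microwave oven: Runtime = 6 h/day × 14 days = 84 h
microwave oven: 0.84 kW × 84 h = 70.56 kWh
3D printer: Runtime = 2 h/day × 90 days = 180 h
3D printer: 0.12 kW × 180 h = 21.6 kWh
Total energy = 104.76 kWh
Cost = 104.76 × ₹7.2 = ₹754.27

₹754.27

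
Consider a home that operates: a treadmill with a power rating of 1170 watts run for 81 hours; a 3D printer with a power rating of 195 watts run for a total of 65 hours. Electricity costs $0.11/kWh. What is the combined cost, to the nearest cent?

treadmill: 1.17 kW × 81 h = 94.77 kWh
3D printer: 0.195 kW × 65 h = 12.675 kWh
Total energy = 107.445 kWh
Cost = 107.445 × $0.11 = $11.82

$11.82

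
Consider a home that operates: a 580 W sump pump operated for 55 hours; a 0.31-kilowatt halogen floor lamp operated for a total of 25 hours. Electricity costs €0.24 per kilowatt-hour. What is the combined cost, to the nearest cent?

€9.52

sump pump: 0.58 kW × 55 h = 31.9 kWh
halogen floor lamp: 0.31 kW × 25 h = 7.75 kWh
Total energy = 39.65 kWh
Cost = 39.65 × €0.24 = €9.52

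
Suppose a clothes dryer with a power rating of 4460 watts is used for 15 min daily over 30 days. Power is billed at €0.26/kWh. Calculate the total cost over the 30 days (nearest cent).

Runtime = 15 min × 30 = 450 min = 7.5 h
Energy = 4.46 kW × 7.5 h = 33.45 kWh
Cost = 33.45 kWh × €0.26/kWh = €8.70

€8.70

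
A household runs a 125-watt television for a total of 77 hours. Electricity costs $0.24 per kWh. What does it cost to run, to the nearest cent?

$2.31

Energy = 0.125 kW × 77 h = 9.625 kWh
Cost = 9.625 kWh × $0.24/kWh = $2.31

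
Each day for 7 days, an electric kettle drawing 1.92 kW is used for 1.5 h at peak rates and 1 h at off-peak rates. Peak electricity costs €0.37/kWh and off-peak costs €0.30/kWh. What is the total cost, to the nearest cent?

€11.49

Peak energy = 1.92 kW × 1.5 h × 7 = 20.16 kWh
Off-peak energy = 1.92 kW × 1 h × 7 = 13.44 kWh
Cost = 20.16 × €0.37 + 13.44 × €0.30 = €7.4592 + €4.032 = €11.49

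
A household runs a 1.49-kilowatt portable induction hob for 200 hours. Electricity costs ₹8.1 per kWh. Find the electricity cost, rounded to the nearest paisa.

₹2413.80

Energy = 1.49 kW × 200 h = 298 kWh
Cost = 298 kWh × ₹8.1/kWh = ₹2413.80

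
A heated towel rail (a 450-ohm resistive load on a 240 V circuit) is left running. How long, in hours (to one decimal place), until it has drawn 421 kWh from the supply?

3289.1 h

Power = V²/R = 240²/450 = 128 W = 0.128 kW
Hours = 421 kWh ÷ 0.128 kW = 3289.1 h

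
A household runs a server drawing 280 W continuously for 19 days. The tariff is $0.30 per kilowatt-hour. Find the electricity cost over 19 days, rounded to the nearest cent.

Runtime = 24 h × 19 = 456 h
Energy = 0.28 kW × 456 h = 127.68 kWh
Cost = 127.68 kWh × $0.30/kWh = $38.30

$38.30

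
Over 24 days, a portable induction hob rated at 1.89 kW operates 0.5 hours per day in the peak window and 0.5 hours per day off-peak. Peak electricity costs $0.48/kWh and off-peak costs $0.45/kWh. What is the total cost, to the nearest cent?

Peak energy = 1.89 kW × 0.5 h × 24 = 22.68 kWh
Off-peak energy = 1.89 kW × 0.5 h × 24 = 22.68 kWh
Cost = 22.68 × $0.48 + 22.68 × $0.45 = $10.8864 + $10.206 = $21.09

$21.09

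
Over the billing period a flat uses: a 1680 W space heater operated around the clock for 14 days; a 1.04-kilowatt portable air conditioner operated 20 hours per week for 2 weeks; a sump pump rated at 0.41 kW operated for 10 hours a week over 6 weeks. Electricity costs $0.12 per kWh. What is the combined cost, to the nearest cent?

$75.68

space heater: Runtime = 24 h × 14 = 336 h
space heater: 1.68 kW × 336 h = 564.48 kWh
portable air conditioner: Runtime = 20 h/week × 2 weeks = 40 h
portable air conditioner: 1.04 kW × 40 h = 41.6 kWh
sump pump: Runtime = 10 h/week × 6 weeks = 60 h
sump pump: 0.41 kW × 60 h = 24.6 kWh
Total energy = 630.68 kWh
Cost = 630.68 × $0.12 = $75.68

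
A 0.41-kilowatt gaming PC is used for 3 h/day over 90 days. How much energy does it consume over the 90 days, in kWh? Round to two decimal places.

Runtime = 3 h/day × 90 days = 270 h
Energy = 0.41 kW × 270 h = 110.7 kWh

110.70 kWh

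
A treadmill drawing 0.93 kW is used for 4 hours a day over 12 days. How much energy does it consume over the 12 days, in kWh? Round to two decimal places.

Runtime = 4 h/day × 12 days = 48 h
Energy = 0.93 kW × 48 h = 44.64 kWh

44.64 kWh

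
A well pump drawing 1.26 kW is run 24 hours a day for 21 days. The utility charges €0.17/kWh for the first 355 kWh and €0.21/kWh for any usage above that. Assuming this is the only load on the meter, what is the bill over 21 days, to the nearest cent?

Runtime = 24 h × 21 = 504 h
Energy = 1.26 kW × 504 h = 635.04 kWh
Tier 1 (0–355 kWh): 355 × €0.17 = €60.35
Above 355 kWh: 280.04 × €0.21 = €58.8084
Bill = €119.16

€119.16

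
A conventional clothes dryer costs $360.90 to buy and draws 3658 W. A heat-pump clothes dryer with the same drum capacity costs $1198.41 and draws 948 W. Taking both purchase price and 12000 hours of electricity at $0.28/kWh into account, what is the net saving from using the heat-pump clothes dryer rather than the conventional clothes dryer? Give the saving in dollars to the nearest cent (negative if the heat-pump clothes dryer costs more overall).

conventional clothes dryer: $360.90 + (3658/1000) kW × 12000 h × $0.28 = $360.90 + $12290.88 = $12651.78
heat-pump clothes dryer: $1198.41 + (948/1000) kW × 12000 h × $0.28 = $1198.41 + $3185.28 = $4383.69
Saving = $12651.78 − $4383.69 = $8268.09

$8268.09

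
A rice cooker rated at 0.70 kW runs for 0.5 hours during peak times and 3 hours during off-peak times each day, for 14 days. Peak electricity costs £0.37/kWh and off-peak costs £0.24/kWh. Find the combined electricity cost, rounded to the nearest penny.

Peak energy = 0.7 kW × 0.5 h × 14 = 4.9 kWh
Off-peak energy = 0.7 kW × 3 h × 14 = 29.4 kWh
Cost = 4.9 × £0.37 + 29.4 × £0.24 = £1.813 + £7.056 = £8.87

£8.87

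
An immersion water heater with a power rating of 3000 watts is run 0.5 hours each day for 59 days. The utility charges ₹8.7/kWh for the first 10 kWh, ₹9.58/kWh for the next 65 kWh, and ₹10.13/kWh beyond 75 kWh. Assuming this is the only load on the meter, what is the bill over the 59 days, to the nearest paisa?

Runtime = 0.5 h/day × 59 days = 29.5 h
Energy = 3 kW × 29.5 h = 88.5 kWh
Tier 1 (0–10 kWh): 10 × ₹8.7 = ₹87
Tier 2 (10–75 kWh): 65 × ₹9.58 = ₹622.7
Above 75 kWh: 13.5 × ₹10.13 = ₹136.755
Bill = ₹846.46

₹846.46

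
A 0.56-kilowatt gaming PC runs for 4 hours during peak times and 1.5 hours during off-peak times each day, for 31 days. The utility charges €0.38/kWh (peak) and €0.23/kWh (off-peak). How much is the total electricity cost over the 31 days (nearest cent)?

€32.38

Peak energy = 0.56 kW × 4 h × 31 = 69.44 kWh
Off-peak energy = 0.56 kW × 1.5 h × 31 = 26.04 kWh
Cost = 69.44 × €0.38 + 26.04 × €0.23 = €26.3872 + €5.9892 = €32.38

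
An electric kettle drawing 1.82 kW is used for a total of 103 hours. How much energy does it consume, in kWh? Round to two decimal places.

187.46 kWh

Energy = 1.82 kW × 103 h = 187.46 kWh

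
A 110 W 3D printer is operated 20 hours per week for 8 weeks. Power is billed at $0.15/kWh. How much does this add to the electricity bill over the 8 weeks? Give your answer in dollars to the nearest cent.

Runtime = 20 h/week × 8 weeks = 160 h
Energy = 0.11 kW × 160 h = 17.6 kWh
Cost = 17.6 kWh × $0.15/kWh = $2.64

$2.64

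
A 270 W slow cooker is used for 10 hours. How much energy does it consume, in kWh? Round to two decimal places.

Energy = 0.27 kW × 10 h = 2.7 kWh

2.70 kWh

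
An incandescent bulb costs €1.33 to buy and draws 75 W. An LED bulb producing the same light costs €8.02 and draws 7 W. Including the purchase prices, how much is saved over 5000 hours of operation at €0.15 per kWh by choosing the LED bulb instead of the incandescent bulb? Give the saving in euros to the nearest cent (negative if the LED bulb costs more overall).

€44.31

incandescent bulb: €1.33 + (75/1000) kW × 5000 h × €0.15 = €1.33 + €56.25 = €57.58
LED bulb: €8.02 + (7/1000) kW × 5000 h × €0.15 = €8.02 + €5.25 = €13.27
Saving = €57.58 − €13.27 = €44.31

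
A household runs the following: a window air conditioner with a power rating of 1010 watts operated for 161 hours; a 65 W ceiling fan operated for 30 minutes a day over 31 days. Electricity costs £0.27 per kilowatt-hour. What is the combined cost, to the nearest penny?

window air conditioner: 1.01 kW × 161 h = 162.61 kWh
ceiling fan: Runtime = 30 min × 31 = 930 min = 15.5 h
ceiling fan: 0.065 kW × 15.5 h = 1.0075 kWh
Total energy = 163.6175 kWh
Cost = 163.6175 × £0.27 = £44.18

£44.18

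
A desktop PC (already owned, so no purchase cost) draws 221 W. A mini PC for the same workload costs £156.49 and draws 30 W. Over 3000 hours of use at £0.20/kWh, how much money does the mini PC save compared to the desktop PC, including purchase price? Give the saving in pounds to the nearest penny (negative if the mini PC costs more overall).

-£41.89

desktop PC: £0.00 + (221/1000) kW × 3000 h × £0.20 = £0.00 + £132.6 = £132.6
mini PC: £156.49 + (30/1000) kW × 3000 h × £0.20 = £156.49 + £18 = £174.49
Saving = £132.6 − £174.49 = −£41.89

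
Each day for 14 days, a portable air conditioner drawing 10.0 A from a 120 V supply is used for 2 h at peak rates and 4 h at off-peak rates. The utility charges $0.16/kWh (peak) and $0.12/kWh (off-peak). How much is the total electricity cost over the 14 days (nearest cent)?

Power = 10.0 A × 120 V = 1200 W = 1.2 kW
Peak energy = 1.2 kW × 2 h × 14 = 33.6 kWh
Off-peak energy = 1.2 kW × 4 h × 14 = 67.2 kWh
Cost = 33.6 × $0.16 + 67.2 × $0.12 = $5.376 + $8.064 = $13.44

$13.44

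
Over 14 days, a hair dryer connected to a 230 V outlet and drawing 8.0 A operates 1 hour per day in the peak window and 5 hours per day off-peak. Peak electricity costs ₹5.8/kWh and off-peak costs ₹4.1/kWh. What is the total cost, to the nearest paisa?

₹677.49

Power = 8.0 A × 230 V = 1840 W = 1.84 kW
Peak energy = 1.84 kW × 1 h × 14 = 25.76 kWh
Off-peak energy = 1.84 kW × 5 h × 14 = 128.8 kWh
Cost = 25.76 × ₹5.8 + 128.8 × ₹4.1 = ₹149.408 + ₹528.08 = ₹677.49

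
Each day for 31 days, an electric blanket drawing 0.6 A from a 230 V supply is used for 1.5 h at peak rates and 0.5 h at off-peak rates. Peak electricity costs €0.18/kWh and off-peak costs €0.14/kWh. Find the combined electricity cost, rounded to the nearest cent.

Power = 0.6 A × 230 V = 138 W = 0.138 kW
Peak energy = 0.138 kW × 1.5 h × 31 = 6.417 kWh
Off-peak energy = 0.138 kW × 0.5 h × 31 = 2.139 kWh
Cost = 6.417 × €0.18 + 2.139 × €0.14 = €1.15506 + €0.29946 = €1.45

€1.45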